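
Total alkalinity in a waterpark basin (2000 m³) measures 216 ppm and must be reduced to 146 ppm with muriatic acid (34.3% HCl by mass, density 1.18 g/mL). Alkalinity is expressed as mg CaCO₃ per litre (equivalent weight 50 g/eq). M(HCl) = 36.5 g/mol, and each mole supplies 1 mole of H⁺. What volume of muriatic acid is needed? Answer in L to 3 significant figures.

Volume: 2000 m³ = 2,000,000 L.
Alkalinity to neutralize: (216 − 146) = 70 mg/L as CaCO₃ × 2,000,000 L = 140,000 g as CaCO₃.
Equivalents of H⁺ required: 140,000 ÷ 50 g/eq = 2800 eq = 2800 mol HCl.
Mass of HCl: 2800 × 36.5 = 102,200 g.
Mass of 34.3% solution: 102,200 / 0.343 = 298,000 g.
Volume: 298,000 g ÷ 1.18 g/mL = 252,500 mL.

253 L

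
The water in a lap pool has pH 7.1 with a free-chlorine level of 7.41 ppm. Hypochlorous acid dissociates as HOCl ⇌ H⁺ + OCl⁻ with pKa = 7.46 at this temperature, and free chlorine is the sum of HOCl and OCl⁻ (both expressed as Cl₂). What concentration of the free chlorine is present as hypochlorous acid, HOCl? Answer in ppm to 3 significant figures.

5.16 ppm

[OCl⁻]/[HOCl] = 10^(pH − pKa) = 10^(7.1 − 7.46) = 10^-0.36 = 0.4365.
Fraction as HOCl = 1 / (1 + 0.4365) = 0.6961.
HOCl = 0.6961 × 7.41 ppm = 5.158 ppm.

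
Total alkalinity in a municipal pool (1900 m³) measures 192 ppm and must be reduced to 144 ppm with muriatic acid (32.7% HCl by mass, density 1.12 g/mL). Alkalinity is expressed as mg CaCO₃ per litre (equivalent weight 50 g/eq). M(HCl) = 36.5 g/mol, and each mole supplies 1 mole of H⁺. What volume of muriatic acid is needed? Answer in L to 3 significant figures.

182 L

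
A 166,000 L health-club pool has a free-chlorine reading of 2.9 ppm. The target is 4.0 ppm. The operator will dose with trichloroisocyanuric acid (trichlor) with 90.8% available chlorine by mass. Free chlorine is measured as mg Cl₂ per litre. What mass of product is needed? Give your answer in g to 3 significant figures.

Chlorine deficit: 4.0 − 2.9 = 1.1 ppm = 1.1 mg/L as Cl₂.
Cl₂ equivalent needed: 1.1 mg/L × 166,000 L = 182,600 mg = 182.6 g.
Product at 90.8% available chlorine: 182.6 / 0.908 = 201.1 g.

201 g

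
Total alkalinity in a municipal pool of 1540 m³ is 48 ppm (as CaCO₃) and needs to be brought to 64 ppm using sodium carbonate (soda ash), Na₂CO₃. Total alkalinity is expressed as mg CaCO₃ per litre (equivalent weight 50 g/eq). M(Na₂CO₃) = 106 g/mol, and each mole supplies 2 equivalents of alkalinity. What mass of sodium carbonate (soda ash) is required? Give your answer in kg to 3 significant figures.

26.1 kg

Volume: 1540 m³ = 1,540,000 L.
Alkalinity to add: (64 − 48) = 16 mg/L as CaCO₃ × 1,540,000 L = 24,640 g as CaCO₃.
Equivalents: 24,640 g ÷ 50 g/eq = 492.8 eq.
Each mole of Na₂CO₃ supplies 2 eq, so 492.8 / 2 = 246.4 mol.
Mass: 246.4 mol × 106 g/mol = 26,120 g.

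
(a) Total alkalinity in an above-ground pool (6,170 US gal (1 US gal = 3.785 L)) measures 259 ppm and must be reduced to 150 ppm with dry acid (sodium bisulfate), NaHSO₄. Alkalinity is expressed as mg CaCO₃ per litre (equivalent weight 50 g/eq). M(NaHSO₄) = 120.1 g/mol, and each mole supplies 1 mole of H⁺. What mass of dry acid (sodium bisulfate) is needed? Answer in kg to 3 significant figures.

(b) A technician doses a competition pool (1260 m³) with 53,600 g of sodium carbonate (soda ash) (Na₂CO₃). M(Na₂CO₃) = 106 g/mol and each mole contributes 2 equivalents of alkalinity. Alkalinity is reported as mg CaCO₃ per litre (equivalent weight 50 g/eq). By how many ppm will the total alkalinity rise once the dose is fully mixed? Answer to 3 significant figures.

(a) 6.11 kg; (b) 40.1 ppm

(a) Volume: 6,170 US gal × 3.785 L/gal = 23,353 L.
(a) Alkalinity to neutralize: (259 − 150) = 109 mg/L as CaCO₃ × 23,353 L = 2546 g as CaCO₃.
(a) Equivalents of H⁺ required: 2546 ÷ 50 g/eq = 50.91 eq = 50.91 mol NaHSO₄.
(a) Mass of NaHSO₄: 50.91 × 120.1 = 6114 g.

(b) Volume: 1260 m³ = 1,260,000 L.
(b) Moles of Na₂CO₃: 53,600 g ÷ 106 g/mol = 505.7 mol → 1011 eq of alkalinity.
(b) As CaCO₃: 1011 eq × 50 g/eq = 50,570 g.
(b) Rise: 50,570 g / 1,260,000 L × 1000 = 40.13 mg/L.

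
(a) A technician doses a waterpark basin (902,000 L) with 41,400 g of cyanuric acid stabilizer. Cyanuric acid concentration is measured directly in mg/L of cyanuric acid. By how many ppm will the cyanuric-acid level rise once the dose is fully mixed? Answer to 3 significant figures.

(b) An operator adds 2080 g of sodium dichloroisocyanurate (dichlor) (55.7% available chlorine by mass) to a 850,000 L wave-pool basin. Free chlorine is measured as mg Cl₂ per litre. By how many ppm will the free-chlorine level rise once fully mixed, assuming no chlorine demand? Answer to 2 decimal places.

(a) 45.9 ppm; (b) 1.36 ppm

(a) Rise: 41,400 g / 902,000 L × 1000 = 45.9 mg/L.

(b) Available chlorine delivered: 2080 g × 0.557 = 1159 g as Cl₂.
(b) Concentration rise: 1159 g / 850,000 L = 1.363 mg/L = 1.36 ppm.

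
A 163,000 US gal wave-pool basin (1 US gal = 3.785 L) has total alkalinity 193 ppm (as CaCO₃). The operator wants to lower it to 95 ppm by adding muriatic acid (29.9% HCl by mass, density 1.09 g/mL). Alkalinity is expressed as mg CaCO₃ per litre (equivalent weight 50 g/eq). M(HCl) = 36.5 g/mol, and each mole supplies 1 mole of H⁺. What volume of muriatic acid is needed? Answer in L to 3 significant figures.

Volume: 163,000 US gal × 3.785 L/gal = 616,955 L.
Alkalinity to neutralize: (193 − 95) = 98 mg/L as CaCO₃ × 616,955 L = 60,460 g as CaCO₃.
Equivalents of H⁺ required: 60,460 ÷ 50 g/eq = 1209 eq = 1209 mol HCl.
Mass of HCl: 1209 × 36.5 = 44,140 g.
Mass of 29.9% solution: 44,140 / 0.299 = 147,600 g.
Volume: 147,600 g ÷ 1.09 g/mL = 135,400 mL.

135 L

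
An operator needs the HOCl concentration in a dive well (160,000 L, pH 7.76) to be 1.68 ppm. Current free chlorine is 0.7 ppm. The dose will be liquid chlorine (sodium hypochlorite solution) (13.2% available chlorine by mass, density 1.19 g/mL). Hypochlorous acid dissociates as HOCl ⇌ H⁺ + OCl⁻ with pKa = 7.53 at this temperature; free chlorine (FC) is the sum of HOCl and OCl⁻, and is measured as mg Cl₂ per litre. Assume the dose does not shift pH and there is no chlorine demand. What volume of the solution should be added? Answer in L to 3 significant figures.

3.90 L

[OCl⁻]/[HOCl] = 10^(pH − pKa) = 10^(7.76 − 7.53) = 1.698; fraction as HOCl = 1/(1 + 1.698) = 0.3706.
Free chlorine required for 1.68 ppm HOCl: 1.68 / 0.3706 = 4.533 ppm.
FC to add: 4.533 − 0.7 = 3.833 mg/L as Cl₂.
Cl₂ equivalent: 3.833 mg/L × 160,000 L = 613.3 g.
Product at 13.2% available Cl: 613.3 / 0.132 = 4646 g.
Volume: 4646 g ÷ 1.19 g/mL = 3904 mL.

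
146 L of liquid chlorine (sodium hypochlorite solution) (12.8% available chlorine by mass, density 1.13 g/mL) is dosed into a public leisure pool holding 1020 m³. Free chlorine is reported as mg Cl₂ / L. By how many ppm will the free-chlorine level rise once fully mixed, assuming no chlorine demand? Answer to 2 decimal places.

20.70 ppm

Volume: 1020 m³ = 1,020,000 L.
Mass of solution: 146 L × 1000 mL/L × 1.13 g/mL = 165,000 g.
Available chlorine delivered: 165,000 g × 0.128 = 21,120 g as Cl₂.
Concentration rise: 21,120 g / 1,020,000 L = 20.7 mg/L = 20.70 ppm.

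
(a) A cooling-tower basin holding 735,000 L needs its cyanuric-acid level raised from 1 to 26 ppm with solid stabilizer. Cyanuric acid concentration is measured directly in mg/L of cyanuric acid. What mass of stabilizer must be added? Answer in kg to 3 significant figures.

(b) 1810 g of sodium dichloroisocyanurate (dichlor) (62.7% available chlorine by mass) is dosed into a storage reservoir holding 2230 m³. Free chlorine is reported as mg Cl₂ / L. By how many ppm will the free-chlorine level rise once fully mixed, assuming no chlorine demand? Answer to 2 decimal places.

(a) CYA to add: (26 − 1) = 25 mg/L × 735,000 L = 18,380 g cyanuric acid.

(b) Volume: 2230 m³ = 2,230,000 L.
(b) Available chlorine delivered: 1810 g × 0.627 = 1135 g as Cl₂.
(b) Concentration rise: 1135 g / 2,230,000 L = 0.5089 mg/L = 0.51 ppm.

(a) 18.4 kg; (b) 0.51 ppm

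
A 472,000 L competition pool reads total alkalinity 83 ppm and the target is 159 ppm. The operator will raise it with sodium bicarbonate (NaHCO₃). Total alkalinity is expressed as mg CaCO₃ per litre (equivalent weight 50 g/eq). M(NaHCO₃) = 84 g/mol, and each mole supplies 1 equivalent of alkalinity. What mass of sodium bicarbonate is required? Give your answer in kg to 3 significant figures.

Alkalinity to add: (159 − 83) = 76 mg/L as CaCO₃ × 472,000 L = 35,870 g as CaCO₃.
Equivalents: 35,870 g ÷ 50 g/eq = 717.4 eq.
NaHCO₃ supplies 1 eq per mole → 717.4 mol.
Mass: 717.4 mol × 84 g/mol = 60,260 g.

60.3 kg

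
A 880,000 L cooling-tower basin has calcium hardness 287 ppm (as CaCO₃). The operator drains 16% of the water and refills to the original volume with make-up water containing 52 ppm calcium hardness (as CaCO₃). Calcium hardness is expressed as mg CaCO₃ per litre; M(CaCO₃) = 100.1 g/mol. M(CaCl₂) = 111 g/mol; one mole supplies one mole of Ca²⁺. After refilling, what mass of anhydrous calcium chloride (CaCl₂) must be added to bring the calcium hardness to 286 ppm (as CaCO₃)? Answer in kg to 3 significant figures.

After draining 16% and refilling: 287 × 0.84 + 52 × 0.16 = 249.4 ppm.
Deficit to target: 286 − 249.4 = 36.6 mg/L.
As CaCO₃: 36.6 mg/L × 880,000 L = 32,210 g; ÷ 100.1 = 321.8 mol Ca²⁺.
Mass: 321.8 × 111 = 35,720 g.

35.7 kg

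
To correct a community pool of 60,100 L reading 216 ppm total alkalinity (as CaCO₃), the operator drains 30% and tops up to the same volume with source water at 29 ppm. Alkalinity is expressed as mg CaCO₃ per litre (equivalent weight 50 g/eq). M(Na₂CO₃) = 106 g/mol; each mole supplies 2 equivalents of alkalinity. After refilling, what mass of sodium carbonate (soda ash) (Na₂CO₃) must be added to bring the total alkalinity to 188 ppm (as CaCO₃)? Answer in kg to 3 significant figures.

After draining 30% and refilling: 216 × 0.70 + 29 × 0.30 = 159.9 ppm.
Deficit to target: 188 − 159.9 = 28.1 mg/L.
As CaCO₃: 28.1 mg/L × 60,100 L = 1689 g; ÷ 50 g/eq ÷ 2 = 16.89 mol Na₂CO₃.
Mass: 16.89 × 106 = 1790 g.

1.79 kg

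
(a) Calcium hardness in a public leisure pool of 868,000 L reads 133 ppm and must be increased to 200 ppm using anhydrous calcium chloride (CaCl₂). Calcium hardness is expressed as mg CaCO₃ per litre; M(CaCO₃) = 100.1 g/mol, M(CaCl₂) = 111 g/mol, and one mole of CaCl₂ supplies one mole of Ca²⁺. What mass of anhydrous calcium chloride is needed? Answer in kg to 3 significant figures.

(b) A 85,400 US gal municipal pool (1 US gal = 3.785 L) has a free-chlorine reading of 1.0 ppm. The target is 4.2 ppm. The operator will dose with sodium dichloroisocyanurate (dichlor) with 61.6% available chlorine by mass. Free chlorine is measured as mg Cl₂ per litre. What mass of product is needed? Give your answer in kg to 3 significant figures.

(a) 64.5 kg; (b) 1.68 kg

(a) Hardness to add: (200 − 133) = 67 mg/L as CaCO₃ × 868,000 L = 58,160 g as CaCO₃.
(a) Moles of Ca²⁺ (1 mol Ca²⁺ ≡ 1 mol CaCO₃): 58,160 / 100.1 g/mol = 581 mol.
(a) Mass of CaCl₂: 581 × 111 = 64,490 g.

(b) Volume: 85,400 US gal × 3.785 L/gal = 323,239 L.
(b) Chlorine deficit: 4.2 − 1.0 = 3.2 ppm = 3.2 mg/L as Cl₂.
(b) Cl₂ equivalent needed: 3.2 mg/L × 323,239 L = 1,034,000 mg = 1034 g.
(b) Product at 61.6% available chlorine: 1034 / 0.616 = 1679 g.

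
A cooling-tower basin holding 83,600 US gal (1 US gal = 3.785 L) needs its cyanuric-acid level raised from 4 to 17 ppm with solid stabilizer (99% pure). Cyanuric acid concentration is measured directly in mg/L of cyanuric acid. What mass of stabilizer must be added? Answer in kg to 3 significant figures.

4.16 kg

Volume: 83,600 US gal × 3.785 L/gal = 316,426 L.
CYA to add: (17 − 4) = 13 mg/L × 316,426 L = 4114 g cyanuric acid.
At 99% purity: 4114 / 0.99 = 4155 g product.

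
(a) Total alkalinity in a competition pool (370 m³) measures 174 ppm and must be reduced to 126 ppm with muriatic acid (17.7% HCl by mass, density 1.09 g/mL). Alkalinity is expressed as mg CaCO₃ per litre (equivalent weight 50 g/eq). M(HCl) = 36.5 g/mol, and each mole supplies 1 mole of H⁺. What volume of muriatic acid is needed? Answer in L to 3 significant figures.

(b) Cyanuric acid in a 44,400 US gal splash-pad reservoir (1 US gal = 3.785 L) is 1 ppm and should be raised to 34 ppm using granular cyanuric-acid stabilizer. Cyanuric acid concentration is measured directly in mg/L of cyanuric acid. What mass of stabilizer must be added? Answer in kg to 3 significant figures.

(a) 67.2 L; (b) 5.55 kg

(a) Volume: 370 m³ = 370,000 L.
(a) Alkalinity to neutralize: (174 − 126) = 48 mg/L as CaCO₃ × 370,000 L = 17,760 g as CaCO₃.
(a) Equivalents of H⁺ required: 17,760 ÷ 50 g/eq = 355.2 eq = 355.2 mol HCl.
(a) Mass of HCl: 355.2 × 36.5 = 12,960 g.
(a) Mass of 17.7% solution: 12,960 / 0.177 = 73,250 g.
(a) Volume: 73,250 g ÷ 1.09 g/mL = 67,200 mL.

(b) Volume: 44,400 US gal × 3.785 L/gal = 168,054 L.
(b) CYA to add: (34 − 1) = 33 mg/L × 168,054 L = 5546 g cyanuric acid.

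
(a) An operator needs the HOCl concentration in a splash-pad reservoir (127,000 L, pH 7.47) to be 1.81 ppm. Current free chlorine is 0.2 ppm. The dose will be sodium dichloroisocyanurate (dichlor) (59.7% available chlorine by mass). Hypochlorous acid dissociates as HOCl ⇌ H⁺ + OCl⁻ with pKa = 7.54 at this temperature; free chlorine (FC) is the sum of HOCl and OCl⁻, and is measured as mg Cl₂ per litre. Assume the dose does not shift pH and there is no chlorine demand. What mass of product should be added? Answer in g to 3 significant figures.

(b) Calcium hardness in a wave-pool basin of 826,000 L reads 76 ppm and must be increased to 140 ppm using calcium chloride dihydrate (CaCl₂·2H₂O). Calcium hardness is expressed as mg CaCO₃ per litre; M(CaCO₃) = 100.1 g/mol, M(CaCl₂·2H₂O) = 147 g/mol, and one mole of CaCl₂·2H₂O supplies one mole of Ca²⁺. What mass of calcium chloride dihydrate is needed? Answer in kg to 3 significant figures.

(a) 670 g; (b) 77.6 kg

(a) [OCl⁻]/[HOCl] = 10^(pH − pKa) = 10^(7.47 − 7.54) = 0.8511; fraction as HOCl = 1/(1 + 0.8511) = 0.5402.
(a) Free chlorine required for 1.81 ppm HOCl: 1.81 / 0.5402 = 3.351 ppm.
(a) FC to add: 3.351 − 0.2 = 3.151 mg/L as Cl₂.
(a) Cl₂ equivalent: 3.151 mg/L × 127,000 L = 400.1 g.
(a) Product at 59.7% available Cl: 400.1 / 0.597 = 670.2 g.

(b) Hardness to add: (140 − 76) = 64 mg/L as CaCO₃ × 826,000 L = 52,860 g as CaCO₃.
(b) Moles of Ca²⁺ (1 mol Ca²⁺ ≡ 1 mol CaCO₃): 52,860 / 100.1 g/mol = 528.1 mol.
(b) Mass of CaCl₂·2H₂O: 528.1 × 147 = 77,630 g.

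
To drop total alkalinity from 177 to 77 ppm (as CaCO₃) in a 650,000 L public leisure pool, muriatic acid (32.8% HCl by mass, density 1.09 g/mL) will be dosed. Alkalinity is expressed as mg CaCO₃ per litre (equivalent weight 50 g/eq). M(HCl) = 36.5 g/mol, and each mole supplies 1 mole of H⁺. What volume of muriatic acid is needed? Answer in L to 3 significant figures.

Alkalinity to neutralize: (177 − 77) = 100 mg/L as CaCO₃ × 650,000 L = 65,000 g as CaCO₃.
Equivalents of H⁺ required: 65,000 ÷ 50 g/eq = 1300 eq = 1300 mol HCl.
Mass of HCl: 1300 × 36.5 = 47,450 g.
Mass of 32.8% solution: 47,450 / 0.328 = 144,700 g.
Volume: 144,700 g ÷ 1.09 g/mL = 132,700 mL.

133 L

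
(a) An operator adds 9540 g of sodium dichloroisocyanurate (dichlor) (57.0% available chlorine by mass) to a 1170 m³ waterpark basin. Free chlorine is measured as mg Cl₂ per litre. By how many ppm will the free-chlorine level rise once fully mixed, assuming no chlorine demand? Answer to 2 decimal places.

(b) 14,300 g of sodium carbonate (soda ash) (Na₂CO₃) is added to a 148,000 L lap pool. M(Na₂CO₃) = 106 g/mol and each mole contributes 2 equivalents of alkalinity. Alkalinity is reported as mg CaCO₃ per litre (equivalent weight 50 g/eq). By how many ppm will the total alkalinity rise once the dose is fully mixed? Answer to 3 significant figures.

(a) 4.65 ppm; (b) 91.2 ppm

(a) Volume: 1170 m³ = 1,170,000 L.
(a) Available chlorine delivered: 9540 g × 0.57 = 5438 g as Cl₂.
(a) Concentration rise: 5438 g / 1,170,000 L = 4.648 mg/L = 4.65 ppm.

(b) Moles of Na₂CO₃: 14,300 g ÷ 106 g/mol = 134.9 mol → 269.8 eq of alkalinity.
(b) As CaCO₃: 269.8 eq × 50 g/eq = 13,490 g.
(b) Rise: 13,490 g / 148,000 L × 1000 = 91.15 mg/L.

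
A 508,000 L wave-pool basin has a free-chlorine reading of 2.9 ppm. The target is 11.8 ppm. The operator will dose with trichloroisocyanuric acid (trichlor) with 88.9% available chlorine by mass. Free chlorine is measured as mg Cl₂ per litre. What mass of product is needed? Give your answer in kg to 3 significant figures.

5.09 kg

Chlorine deficit: 11.8 − 2.9 = 8.9 ppm = 8.9 mg/L as Cl₂.
Cl₂ equivalent needed: 8.9 mg/L × 508,000 L = 4,521,000 mg = 4521 g.
Product at 88.9% available chlorine: 4521 / 0.889 = 5086 g.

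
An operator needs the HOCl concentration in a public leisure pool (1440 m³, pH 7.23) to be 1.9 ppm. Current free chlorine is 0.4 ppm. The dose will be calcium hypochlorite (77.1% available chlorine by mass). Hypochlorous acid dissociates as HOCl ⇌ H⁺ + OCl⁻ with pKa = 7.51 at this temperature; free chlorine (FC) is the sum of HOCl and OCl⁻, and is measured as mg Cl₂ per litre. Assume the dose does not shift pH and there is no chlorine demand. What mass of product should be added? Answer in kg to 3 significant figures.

Volume: 1440 m³ = 1,440,000 L.
[OCl⁻]/[HOCl] = 10^(pH − pKa) = 10^(7.23 − 7.51) = 0.5248; fraction as HOCl = 1/(1 + 0.5248) = 0.6558.
Free chlorine required for 1.9 ppm HOCl: 1.9 / 0.6558 = 2.897 ppm.
FC to add: 2.897 − 0.4 = 2.497 mg/L as Cl₂.
Cl₂ equivalent: 2.497 mg/L × 1,440,000 L = 3596 g.
Product at 77.1% available Cl: 3596 / 0.771 = 4664 g.

4.66 kg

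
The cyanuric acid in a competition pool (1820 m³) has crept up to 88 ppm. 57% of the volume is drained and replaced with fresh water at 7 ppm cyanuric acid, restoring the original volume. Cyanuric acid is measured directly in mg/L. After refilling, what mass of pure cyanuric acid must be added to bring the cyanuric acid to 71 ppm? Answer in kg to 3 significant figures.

53.1 kg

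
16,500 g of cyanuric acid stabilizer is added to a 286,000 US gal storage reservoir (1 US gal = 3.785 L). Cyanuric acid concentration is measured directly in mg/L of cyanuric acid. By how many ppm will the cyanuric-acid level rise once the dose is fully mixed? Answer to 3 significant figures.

15.2 ppm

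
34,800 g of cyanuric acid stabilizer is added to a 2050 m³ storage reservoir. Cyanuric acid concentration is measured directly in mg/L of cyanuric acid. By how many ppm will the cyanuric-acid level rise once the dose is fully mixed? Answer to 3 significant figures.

Volume: 2050 m³ = 2,050,000 L.
Rise: 34,800 g / 2,050,000 L × 1000 = 16.98 mg/L.

17.0 ppm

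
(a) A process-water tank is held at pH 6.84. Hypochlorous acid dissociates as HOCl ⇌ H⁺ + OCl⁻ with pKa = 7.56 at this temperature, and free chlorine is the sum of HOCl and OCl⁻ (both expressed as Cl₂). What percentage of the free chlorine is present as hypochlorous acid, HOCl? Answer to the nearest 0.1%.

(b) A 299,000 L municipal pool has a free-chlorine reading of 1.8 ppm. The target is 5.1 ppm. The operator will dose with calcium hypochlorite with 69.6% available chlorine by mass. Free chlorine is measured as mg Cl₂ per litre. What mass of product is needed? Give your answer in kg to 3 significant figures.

(a) 84.0%; (b) 1.42 kg

(a) [OCl⁻]/[HOCl] = 10^(pH − pKa) = 10^(6.84 − 7.56) = 10^-0.72 = 0.1905.
(a) Fraction as HOCl = 1 / (1 + 0.1905) = 0.84.

(b) Chlorine deficit: 5.1 − 1.8 = 3.3 ppm = 3.3 mg/L as Cl₂.
(b) Cl₂ equivalent needed: 3.3 mg/L × 299,000 L = 986,700 mg = 986.7 g.
(b) Product at 69.6% available chlorine: 986.7 / 0.696 = 1418 g.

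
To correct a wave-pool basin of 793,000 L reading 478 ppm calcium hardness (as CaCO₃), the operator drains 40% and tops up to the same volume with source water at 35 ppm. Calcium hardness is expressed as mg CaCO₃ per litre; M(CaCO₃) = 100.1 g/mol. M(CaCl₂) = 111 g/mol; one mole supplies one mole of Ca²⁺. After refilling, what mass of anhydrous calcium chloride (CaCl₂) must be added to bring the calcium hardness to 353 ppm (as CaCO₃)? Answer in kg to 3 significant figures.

45.9 kg

After draining 40% and refilling: 478 × 0.60 + 35 × 0.40 = 300.8 ppm.
Deficit to target: 353 − 300.8 = 52.2 mg/L.
As CaCO₃: 52.2 mg/L × 793,000 L = 41,390 g; ÷ 100.1 = 413.5 mol Ca²⁺.
Mass: 413.5 × 111 = 45,900 g.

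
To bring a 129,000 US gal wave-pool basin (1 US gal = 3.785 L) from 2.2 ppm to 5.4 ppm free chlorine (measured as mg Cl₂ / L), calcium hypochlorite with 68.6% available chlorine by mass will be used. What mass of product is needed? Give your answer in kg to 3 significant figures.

Volume: 129,000 US gal × 3.785 L/gal = 488,265 L.
Chlorine deficit: 5.4 − 2.2 = 3.2 ppm = 3.2 mg/L as Cl₂.
Cl₂ equivalent needed: 3.2 mg/L × 488,265 L = 1,562,000 mg = 1562 g.
Product at 68.6% available chlorine: 1562 / 0.686 = 2278 g.

2.28 kg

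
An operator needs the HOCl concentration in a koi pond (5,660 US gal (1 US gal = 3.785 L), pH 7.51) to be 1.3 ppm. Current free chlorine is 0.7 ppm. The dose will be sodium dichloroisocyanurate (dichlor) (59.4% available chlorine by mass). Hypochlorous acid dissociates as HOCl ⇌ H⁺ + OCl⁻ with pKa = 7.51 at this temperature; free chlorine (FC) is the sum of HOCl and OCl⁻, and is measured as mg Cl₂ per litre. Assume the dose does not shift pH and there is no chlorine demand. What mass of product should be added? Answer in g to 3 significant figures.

68.5 g

Volume: 5,660 US gal × 3.785 L/gal = 21,423 L.
[OCl⁻]/[HOCl] = 10^(pH − pKa) = 10^(7.51 − 7.51) = 1; fraction as HOCl = 1/(1 + 1) = 0.5.
Free chlorine required for 1.3 ppm HOCl: 1.3 / 0.5 = 2.6 ppm.
FC to add: 2.6 − 0.7 = 1.9 mg/L as Cl₂.
Cl₂ equivalent: 1.9 mg/L × 21,423 L = 40.7 g.
Product at 59.4% available Cl: 40.7 / 0.594 = 68.53 g.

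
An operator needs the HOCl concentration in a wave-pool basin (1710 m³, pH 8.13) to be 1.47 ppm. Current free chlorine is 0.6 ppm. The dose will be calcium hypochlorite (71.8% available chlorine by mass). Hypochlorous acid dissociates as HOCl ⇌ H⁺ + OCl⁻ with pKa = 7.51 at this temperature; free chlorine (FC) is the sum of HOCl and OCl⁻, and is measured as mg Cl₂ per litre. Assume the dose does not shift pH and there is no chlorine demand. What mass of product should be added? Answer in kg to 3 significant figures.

Volume: 1710 m³ = 1,710,000 L.
[OCl⁻]/[HOCl] = 10^(pH − pKa) = 10^(8.13 − 7.51) = 4.169; fraction as HOCl = 1/(1 + 4.169) = 0.1935.
Free chlorine required for 1.47 ppm HOCl: 1.47 / 0.1935 = 7.598 ppm.
FC to add: 7.598 − 0.6 = 6.998 mg/L as Cl₂.
Cl₂ equivalent: 6.998 mg/L × 1,710,000 L = 11,970 g.
Product at 71.8% available Cl: 11,970 / 0.718 = 16,670 g.

16.7 kg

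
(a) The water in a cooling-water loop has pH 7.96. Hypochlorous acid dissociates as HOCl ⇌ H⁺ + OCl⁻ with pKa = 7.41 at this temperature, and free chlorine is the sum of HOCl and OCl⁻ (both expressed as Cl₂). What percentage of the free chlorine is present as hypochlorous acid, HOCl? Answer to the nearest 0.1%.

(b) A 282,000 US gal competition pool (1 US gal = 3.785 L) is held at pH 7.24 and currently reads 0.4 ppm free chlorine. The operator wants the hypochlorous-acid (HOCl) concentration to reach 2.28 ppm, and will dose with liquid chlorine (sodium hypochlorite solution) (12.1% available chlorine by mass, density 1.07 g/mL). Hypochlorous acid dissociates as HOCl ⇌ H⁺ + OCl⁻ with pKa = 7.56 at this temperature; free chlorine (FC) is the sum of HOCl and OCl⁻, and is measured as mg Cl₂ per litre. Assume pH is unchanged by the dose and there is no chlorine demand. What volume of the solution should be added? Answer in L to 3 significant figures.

(a) 22.0%; (b) 24.5 L

(a) [OCl⁻]/[HOCl] = 10^(pH − pKa) = 10^(7.96 − 7.41) = 10^0.55 = 3.548.
(a) Fraction as HOCl = 1 / (1 + 3.548) = 0.2199.

(b) Volume: 282,000 US gal × 3.785 L/gal = 1,067,370 L.
(b) [OCl⁻]/[HOCl] = 10^(pH − pKa) = 10^(7.24 − 7.56) = 0.4786; fraction as HOCl = 1/(1 + 0.4786) = 0.6763.
(b) Free chlorine required for 2.28 ppm HOCl: 2.28 / 0.6763 = 3.371 ppm.
(b) FC to add: 3.371 − 0.4 = 2.971 mg/L as Cl₂.
(b) Cl₂ equivalent: 2.971 mg/L × 1,067,370 L = 3171 g.
(b) Product at 12.1% available Cl: 3171 / 0.121 = 26,210 g.
(b) Volume: 26,210 g ÷ 1.07 g/mL = 24,500 mL.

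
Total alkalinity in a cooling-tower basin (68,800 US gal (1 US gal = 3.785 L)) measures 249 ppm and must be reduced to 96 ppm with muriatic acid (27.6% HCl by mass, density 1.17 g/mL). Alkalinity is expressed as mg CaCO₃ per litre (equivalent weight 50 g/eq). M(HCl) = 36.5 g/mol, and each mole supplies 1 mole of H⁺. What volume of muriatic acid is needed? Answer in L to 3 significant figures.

90.1 L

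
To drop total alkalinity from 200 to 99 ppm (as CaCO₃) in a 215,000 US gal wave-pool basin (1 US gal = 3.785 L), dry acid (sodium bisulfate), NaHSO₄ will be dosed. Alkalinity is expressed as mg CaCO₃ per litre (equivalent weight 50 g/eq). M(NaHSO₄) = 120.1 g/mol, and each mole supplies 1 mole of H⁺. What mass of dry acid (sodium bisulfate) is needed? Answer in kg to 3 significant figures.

Volume: 215,000 US gal × 3.785 L/gal = 813,775 L.
Alkalinity to neutralize: (200 − 99) = 101 mg/L as CaCO₃ × 813,775 L = 82,190 g as CaCO₃.
Equivalents of H⁺ required: 82,190 ÷ 50 g/eq = 1644 eq = 1644 mol NaHSO₄.
Mass of NaHSO₄: 1644 × 120.1 = 197,400 g.

197 kg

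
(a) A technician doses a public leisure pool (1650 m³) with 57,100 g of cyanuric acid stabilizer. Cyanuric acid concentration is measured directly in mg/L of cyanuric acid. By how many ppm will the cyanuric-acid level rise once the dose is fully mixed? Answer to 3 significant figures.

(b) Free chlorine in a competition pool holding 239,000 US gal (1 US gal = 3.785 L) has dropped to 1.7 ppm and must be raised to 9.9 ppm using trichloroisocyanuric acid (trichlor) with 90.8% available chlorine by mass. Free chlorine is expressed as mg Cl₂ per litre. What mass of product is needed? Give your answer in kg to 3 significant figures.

(a) Volume: 1650 m³ = 1,650,000 L.
(a) Rise: 57,100 g / 1,650,000 L × 1000 = 34.61 mg/L.

(b) Volume: 239,000 US gal × 3.785 L/gal = 904,615 L.
(b) Chlorine deficit: 9.9 − 1.7 = 8.2 ppm = 8.2 mg/L as Cl₂.
(b) Cl₂ equivalent needed: 8.2 mg/L × 904,615 L = 7,418,000 mg = 7418 g.
(b) Product at 90.8% available chlorine: 7418 / 0.908 = 8169 g.

(a) 34.6 ppm; (b) 8.17 kg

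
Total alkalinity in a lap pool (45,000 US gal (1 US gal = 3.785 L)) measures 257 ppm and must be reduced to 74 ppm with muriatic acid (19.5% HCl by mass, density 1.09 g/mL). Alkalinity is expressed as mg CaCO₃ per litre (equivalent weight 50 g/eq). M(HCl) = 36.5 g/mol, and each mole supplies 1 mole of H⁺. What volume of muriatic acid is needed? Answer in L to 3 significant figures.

Volume: 45,000 US gal × 3.785 L/gal = 170,325 L.
Alkalinity to neutralize: (257 − 74) = 183 mg/L as CaCO₃ × 170,325 L = 31,170 g as CaCO₃.
Equivalents of H⁺ required: 31,170 ÷ 50 g/eq = 623.4 eq = 623.4 mol HCl.
Mass of HCl: 623.4 × 36.5 = 22,750 g.
Mass of 19.5% solution: 22,750 / 0.195 = 116,700 g.
Volume: 116,700 g ÷ 1.09 g/mL = 107,100 mL.

107 L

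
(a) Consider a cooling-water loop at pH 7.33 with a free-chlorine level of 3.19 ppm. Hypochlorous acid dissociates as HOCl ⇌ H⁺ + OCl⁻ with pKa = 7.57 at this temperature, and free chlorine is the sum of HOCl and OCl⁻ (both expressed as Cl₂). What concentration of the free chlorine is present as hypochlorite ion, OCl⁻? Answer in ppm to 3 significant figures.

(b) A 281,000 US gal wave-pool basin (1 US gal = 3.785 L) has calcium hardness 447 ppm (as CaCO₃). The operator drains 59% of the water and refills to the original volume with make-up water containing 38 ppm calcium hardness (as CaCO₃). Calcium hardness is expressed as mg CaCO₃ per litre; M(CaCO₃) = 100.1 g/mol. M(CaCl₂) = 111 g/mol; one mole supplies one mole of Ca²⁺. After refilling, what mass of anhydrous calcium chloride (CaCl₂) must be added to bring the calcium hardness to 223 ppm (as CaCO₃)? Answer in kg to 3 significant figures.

(a) [OCl⁻]/[HOCl] = 10^(pH − pKa) = 10^(7.33 − 7.57) = 10^-0.24 = 0.5754.
(a) Fraction as HOCl = 1 / (1 + 0.5754) = 0.6347.
(a) OCl⁻ = (1 − 0.6347) × 3.19 ppm = 1.165 ppm.

(b) Volume: 281,000 US gal × 3.785 L/gal = 1,063,585 L.
(b) After draining 59% and refilling: 447 × 0.41 + 38 × 0.59 = 205.69 ppm.
(b) Deficit to target: 223 − 205.69 = 17.31 mg/L.
(b) As CaCO₃: 17.31 mg/L × 1,063,585 L = 18,410 g; ÷ 100.1 = 183.9 mol Ca²⁺.
(b) Mass: 183.9 × 111 = 20,420 g.

(a) 1.17 ppm; (b) 20.4 kg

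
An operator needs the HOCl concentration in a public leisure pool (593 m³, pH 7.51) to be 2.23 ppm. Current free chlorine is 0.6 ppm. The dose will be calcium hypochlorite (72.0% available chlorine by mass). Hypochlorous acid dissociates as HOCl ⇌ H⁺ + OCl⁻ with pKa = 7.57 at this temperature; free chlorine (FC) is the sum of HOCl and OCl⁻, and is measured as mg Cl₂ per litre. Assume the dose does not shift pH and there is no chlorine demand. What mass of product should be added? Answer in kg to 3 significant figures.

2.94 kg

Volume: 593 m³ = 593,000 L.
[OCl⁻]/[HOCl] = 10^(pH − pKa) = 10^(7.51 − 7.57) = 0.871; fraction as HOCl = 1/(1 + 0.871) = 0.5345.
Free chlorine required for 2.23 ppm HOCl: 2.23 / 0.5345 = 4.172 ppm.
FC to add: 4.172 − 0.6 = 3.572 mg/L as Cl₂.
Cl₂ equivalent: 3.572 mg/L × 593,000 L = 2118 g.
Product at 72.0% available Cl: 2118 / 0.72 = 2942 g.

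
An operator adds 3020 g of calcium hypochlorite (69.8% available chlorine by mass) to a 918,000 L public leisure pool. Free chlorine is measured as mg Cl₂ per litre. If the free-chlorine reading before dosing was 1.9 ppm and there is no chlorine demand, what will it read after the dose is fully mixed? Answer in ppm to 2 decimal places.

Available chlorine delivered: 3020 g × 0.698 = 2108 g as Cl₂.
Concentration rise: 2108 g / 918,000 L = 2.296 mg/L = 2.30 ppm.
Final FC: 1.9 + 2.30 = 4.20 ppm.

4.20 ppm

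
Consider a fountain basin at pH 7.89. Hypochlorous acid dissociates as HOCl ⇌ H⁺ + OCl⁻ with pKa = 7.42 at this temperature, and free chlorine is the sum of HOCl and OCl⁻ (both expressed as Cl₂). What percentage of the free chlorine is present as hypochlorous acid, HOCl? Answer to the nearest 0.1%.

[OCl⁻]/[HOCl] = 10^(pH − pKa) = 10^(7.89 − 7.42) = 10^0.47 = 2.951.
Fraction as HOCl = 1 / (1 + 2.951) = 0.2531.

25.3%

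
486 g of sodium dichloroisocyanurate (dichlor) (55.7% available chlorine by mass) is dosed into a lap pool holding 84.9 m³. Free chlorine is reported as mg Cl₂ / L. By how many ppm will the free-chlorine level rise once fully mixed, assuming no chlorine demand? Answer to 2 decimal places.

3.19 ppm

Volume: 84.9 m³ = 84,900 L.
Available chlorine delivered: 486 g × 0.557 = 270.7 g as Cl₂.
Concentration rise: 270.7 g / 84,900 L = 3.188 mg/L = 3.19 ppm.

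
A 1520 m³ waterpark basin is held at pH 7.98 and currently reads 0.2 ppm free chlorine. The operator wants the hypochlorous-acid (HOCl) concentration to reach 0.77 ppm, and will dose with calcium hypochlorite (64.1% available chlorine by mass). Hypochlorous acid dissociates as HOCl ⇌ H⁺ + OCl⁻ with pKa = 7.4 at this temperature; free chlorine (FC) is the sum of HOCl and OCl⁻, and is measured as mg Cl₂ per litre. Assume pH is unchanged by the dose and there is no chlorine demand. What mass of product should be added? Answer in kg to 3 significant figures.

8.29 kg

Volume: 1520 m³ = 1,520,000 L.
[OCl⁻]/[HOCl] = 10^(pH − pKa) = 10^(7.98 − 7.4) = 3.802; fraction as HOCl = 1/(1 + 3.802) = 0.2083.
Free chlorine required for 0.77 ppm HOCl: 0.77 / 0.2083 = 3.697 ppm.
FC to add: 3.697 − 0.2 = 3.497 mg/L as Cl₂.
Cl₂ equivalent: 3.497 mg/L × 1,520,000 L = 5316 g.
Product at 64.1% available Cl: 5316 / 0.641 = 8294 g.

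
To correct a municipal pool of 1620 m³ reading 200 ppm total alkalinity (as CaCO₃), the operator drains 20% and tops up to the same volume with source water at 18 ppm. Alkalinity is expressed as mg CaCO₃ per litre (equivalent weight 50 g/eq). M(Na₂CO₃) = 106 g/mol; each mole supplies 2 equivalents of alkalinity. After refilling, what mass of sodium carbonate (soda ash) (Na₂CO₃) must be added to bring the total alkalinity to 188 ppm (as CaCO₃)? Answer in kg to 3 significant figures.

41.9 kg

Volume: 1620 m³ = 1,620,000 L.
After draining 20% and refilling: 200 × 0.80 + 18 × 0.20 = 163.6 ppm.
Deficit to target: 188 − 163.6 = 24.4 mg/L.
As CaCO₃: 24.4 mg/L × 1,620,000 L = 39,530 g; ÷ 50 g/eq ÷ 2 = 395.3 mol Na₂CO₃.
Mass: 395.3 × 106 = 41,900 g.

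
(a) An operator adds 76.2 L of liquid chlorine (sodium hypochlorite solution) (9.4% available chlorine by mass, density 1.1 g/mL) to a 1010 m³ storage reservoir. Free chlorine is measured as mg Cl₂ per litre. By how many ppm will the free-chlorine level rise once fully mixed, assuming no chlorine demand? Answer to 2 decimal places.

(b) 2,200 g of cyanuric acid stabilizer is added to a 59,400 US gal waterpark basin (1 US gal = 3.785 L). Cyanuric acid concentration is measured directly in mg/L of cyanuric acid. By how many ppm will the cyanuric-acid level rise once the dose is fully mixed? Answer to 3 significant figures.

(a) 7.80 ppm; (b) 9.79 ppm

(a) Volume: 1010 m³ = 1,010,000 L.
(a) Mass of solution: 76.2 L × 1000 mL/L × 1.1 g/mL = 83,820 g.
(a) Available chlorine delivered: 83,820 g × 0.094 = 7879 g as Cl₂.
(a) Concentration rise: 7879 g / 1,010,000 L = 7.801 mg/L = 7.80 ppm.

(b) Volume: 59,400 US gal × 3.785 L/gal = 224,829 L.
(b) Rise: 2,200 g / 224,829 L × 1000 = 9.785 mg/L.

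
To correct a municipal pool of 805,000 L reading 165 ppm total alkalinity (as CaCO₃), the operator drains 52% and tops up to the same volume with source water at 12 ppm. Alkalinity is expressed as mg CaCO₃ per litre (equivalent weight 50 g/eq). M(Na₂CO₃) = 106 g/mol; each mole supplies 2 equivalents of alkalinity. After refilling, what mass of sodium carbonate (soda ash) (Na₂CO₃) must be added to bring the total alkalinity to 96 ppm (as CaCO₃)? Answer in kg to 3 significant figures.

9.01 kg

After draining 52% and refilling: 165 × 0.48 + 12 × 0.52 = 85.44 ppm.
Deficit to target: 96 − 85.44 = 10.56 mg/L.
As CaCO₃: 10.56 mg/L × 805,000 L = 8501 g; ÷ 50 g/eq ÷ 2 = 85.01 mol Na₂CO₃.
Mass: 85.01 × 106 = 9011 g.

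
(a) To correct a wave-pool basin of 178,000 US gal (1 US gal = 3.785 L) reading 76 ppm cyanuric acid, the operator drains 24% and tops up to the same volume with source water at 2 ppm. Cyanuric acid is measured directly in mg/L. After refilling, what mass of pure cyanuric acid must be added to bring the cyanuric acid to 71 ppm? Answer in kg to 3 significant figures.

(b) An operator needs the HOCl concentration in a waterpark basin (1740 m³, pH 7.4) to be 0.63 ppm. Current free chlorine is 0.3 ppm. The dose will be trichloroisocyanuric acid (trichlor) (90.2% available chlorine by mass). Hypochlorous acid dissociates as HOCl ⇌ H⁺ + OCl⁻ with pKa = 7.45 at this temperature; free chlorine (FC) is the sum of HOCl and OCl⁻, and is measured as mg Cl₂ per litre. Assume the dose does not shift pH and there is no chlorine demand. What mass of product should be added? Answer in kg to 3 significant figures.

(a) 8.60 kg; (b) 1.72 kg

(a) Volume: 178,000 US gal × 3.785 L/gal = 673,730 L.
(a) After draining 24% and refilling: 76 × 0.76 + 2 × 0.24 = 58.24 ppm.
(a) Deficit to target: 71 − 58.24 = 12.76 mg/L.
(a) Mass: 12.76 mg/L × 673,730 L = 8597 g cyanuric acid.

(b) Volume: 1740 m³ = 1,740,000 L.
(b) [OCl⁻]/[HOCl] = 10^(pH − pKa) = 10^(7.4 − 7.45) = 0.8913; fraction as HOCl = 1/(1 + 0.8913) = 0.5288.
(b) Free chlorine required for 0.63 ppm HOCl: 0.63 / 0.5288 = 1.191 ppm.
(b) FC to add: 1.191 − 0.3 = 0.8915 mg/L as Cl₂.
(b) Cl₂ equivalent: 0.8915 mg/L × 1,740,000 L = 1551 g.
(b) Product at 90.2% available Cl: 1551 / 0.902 = 1720 g.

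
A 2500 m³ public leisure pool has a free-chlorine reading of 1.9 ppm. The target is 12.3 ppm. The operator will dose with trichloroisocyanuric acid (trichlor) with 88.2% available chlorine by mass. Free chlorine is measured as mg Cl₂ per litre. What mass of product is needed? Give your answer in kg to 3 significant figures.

Volume: 2500 m³ = 2,500,000 L.
Chlorine deficit: 12.3 − 1.9 = 10.4 ppm = 10.4 mg/L as Cl₂.
Cl₂ equivalent needed: 10.4 mg/L × 2,500,000 L = 26,000,000 mg = 26,000 g.
Product at 88.2% available chlorine: 26,000 / 0.882 = 29,480 g.

29.5 kg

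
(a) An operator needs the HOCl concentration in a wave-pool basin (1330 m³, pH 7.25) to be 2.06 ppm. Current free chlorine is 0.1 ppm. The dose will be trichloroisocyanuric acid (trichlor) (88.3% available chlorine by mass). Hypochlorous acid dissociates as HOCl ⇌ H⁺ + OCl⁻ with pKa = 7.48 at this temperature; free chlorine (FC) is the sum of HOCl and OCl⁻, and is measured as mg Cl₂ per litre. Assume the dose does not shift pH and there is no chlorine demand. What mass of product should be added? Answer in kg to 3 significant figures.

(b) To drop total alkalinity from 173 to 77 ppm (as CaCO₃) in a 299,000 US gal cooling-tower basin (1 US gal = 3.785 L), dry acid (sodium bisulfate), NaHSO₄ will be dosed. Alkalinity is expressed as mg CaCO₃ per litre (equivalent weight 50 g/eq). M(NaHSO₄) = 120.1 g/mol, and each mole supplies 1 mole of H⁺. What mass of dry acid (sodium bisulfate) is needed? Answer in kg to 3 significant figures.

(a) 4.78 kg; (b) 261 kg

(a) Volume: 1330 m³ = 1,330,000 L.
(a) [OCl⁻]/[HOCl] = 10^(pH − pKa) = 10^(7.25 − 7.48) = 0.5888; fraction as HOCl = 1/(1 + 0.5888) = 0.6294.
(a) Free chlorine required for 2.06 ppm HOCl: 2.06 / 0.6294 = 3.273 ppm.
(a) FC to add: 3.273 − 0.1 = 3.173 mg/L as Cl₂.
(a) Cl₂ equivalent: 3.173 mg/L × 1,330,000 L = 4220 g.
(a) Product at 88.3% available Cl: 4220 / 0.883 = 4779 g.

(b) Volume: 299,000 US gal × 3.785 L/gal = 1,131,715 L.
(b) Alkalinity to neutralize: (173 − 77) = 96 mg/L as CaCO₃ × 1,131,715 L = 108,600 g as CaCO₃.
(b) Equivalents of H⁺ required: 108,600 ÷ 50 g/eq = 2173 eq = 2173 mol NaHSO₄.
(b) Mass of NaHSO₄: 2173 × 120.1 = 261,000 g.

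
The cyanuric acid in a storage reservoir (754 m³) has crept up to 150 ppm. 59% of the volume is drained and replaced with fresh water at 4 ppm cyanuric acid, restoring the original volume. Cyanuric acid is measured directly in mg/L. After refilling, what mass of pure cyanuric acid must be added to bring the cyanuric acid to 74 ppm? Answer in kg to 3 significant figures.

7.65 kg

Volume: 754 m³ = 754,000 L.
After draining 59% and refilling: 150 × 0.41 + 4 × 0.59 = 63.86 ppm.
Deficit to target: 74 − 63.86 = 10.14 mg/L.
Mass: 10.14 mg/L × 754,000 L = 7646 g cyanuric acid.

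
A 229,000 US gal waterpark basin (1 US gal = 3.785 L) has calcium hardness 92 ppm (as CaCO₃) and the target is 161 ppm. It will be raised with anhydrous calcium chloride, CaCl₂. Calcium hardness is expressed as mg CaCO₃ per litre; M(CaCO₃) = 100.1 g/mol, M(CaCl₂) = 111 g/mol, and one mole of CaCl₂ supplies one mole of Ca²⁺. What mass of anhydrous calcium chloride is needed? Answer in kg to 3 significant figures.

Volume: 229,000 US gal × 3.785 L/gal = 866,765 L.
Hardness to add: (161 − 92) = 69 mg/L as CaCO₃ × 866,765 L = 59,810 g as CaCO₃.
Moles of Ca²⁺ (1 mol Ca²⁺ ≡ 1 mol CaCO₃): 59,810 / 100.1 g/mol = 597.5 mol.
Mass of CaCl₂: 597.5 × 111 = 66,320 g.

66.3 kg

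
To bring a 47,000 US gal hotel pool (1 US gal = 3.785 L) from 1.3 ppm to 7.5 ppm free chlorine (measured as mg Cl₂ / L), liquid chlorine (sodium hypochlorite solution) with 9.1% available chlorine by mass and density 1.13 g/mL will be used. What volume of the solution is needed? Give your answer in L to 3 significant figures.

10.7 L

Volume: 47,000 US gal × 3.785 L/gal = 177,895 L.
Chlorine deficit: 7.5 − 1.3 = 6.2 ppm = 6.2 mg/L as Cl₂.
Cl₂ equivalent needed: 6.2 mg/L × 177,895 L = 1,103,000 mg = 1103 g.
Product at 9.1% available chlorine: 1103 / 0.091 = 12,120 g.
Volume at density 1.13 g/mL: 12,120 g ÷ 1.13 g/mL = 10,730 mL.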